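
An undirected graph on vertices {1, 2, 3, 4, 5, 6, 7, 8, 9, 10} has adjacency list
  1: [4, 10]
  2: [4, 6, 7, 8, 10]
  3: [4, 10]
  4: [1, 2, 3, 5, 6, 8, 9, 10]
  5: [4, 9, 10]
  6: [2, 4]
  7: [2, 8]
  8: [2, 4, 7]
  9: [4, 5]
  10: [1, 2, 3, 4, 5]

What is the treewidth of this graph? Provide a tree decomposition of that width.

Every bag has size at most 3, so the width is 3 − 1 = 2 and tw(G) ≤ 2. Conversely, {2, 4, 8} is a clique of size 3, and the vertices of any clique must share a bag in every tree decomposition; so some bag has ≥ 3 vertices and tw(G) ≥ 2. Hence tw(G) = 2 exactly.

Treewidth 2.
One optimal decomposition is:
Bags: B1 = {2, 4, 10}  B2 = {2, 4, 8}  B3 = {4, 5, 10}  B4 = {4, 5, 9}  B5 = {2, 7, 8}  B6 = {2, 4, 6}  B7 = {3, 4, 10}  B8 = {1, 4, 10}
Tree: B1–B2, B1–B3, B3–B4, B2–B5, B1–B6, B1–B7, B7–B8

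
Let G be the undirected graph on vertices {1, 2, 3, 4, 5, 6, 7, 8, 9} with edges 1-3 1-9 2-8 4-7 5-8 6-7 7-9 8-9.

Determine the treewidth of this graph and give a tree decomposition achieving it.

Treewidth 1.
One such decomposition:
Bags: B1 = {1, 9}  B2 = {7, 9}  B3 = {1, 3}  B4 = {4, 7}  B5 = {8, 9}  B6 = {6, 7}  B7 = {5, 8}  B8 = {2, 8}
Tree: B1–B2, B1–B3, B2–B4, B2–B5, B4–B6, B5–B7, B5–B8

Every bag has size at most 2, so the width is 2 − 1 = 1 and tw(G) ≤ 1. Any graph with an edge has treewidth ≥ 1, and G has the edge 1–9. Combining the bounds, tw(G) = 1.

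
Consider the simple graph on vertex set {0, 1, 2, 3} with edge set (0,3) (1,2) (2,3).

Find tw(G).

1

A width-1 tree decomposition is:
Bags: B1 = {1, 2}  B2 = {2, 3}  B3 = {0, 3}
Tree: B1–B2, B2–B3
Each bag holds 2 vertices, so the decomposition has width 1, which upper-bounds the treewidth. Any graph with an edge has treewidth ≥ 1, and G has the edge 2–1. Therefore the treewidth is 1.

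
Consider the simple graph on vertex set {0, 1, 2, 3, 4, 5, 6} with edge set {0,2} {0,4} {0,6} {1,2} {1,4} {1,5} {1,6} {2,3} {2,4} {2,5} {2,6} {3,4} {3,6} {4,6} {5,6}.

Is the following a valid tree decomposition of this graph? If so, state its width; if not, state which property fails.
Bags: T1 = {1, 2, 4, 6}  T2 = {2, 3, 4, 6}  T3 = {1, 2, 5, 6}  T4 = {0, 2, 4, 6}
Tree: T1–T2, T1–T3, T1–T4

Every vertex of G appears in some bag (union = {0, 1, 2, 3, 4, 5, 6}); every edge is covered by a bag; and for each vertex v the set of bags containing v is connected in the bag tree. The decomposition is therefore valid. The largest bag has 4 vertices, so the width is 3.

Yes; width 3.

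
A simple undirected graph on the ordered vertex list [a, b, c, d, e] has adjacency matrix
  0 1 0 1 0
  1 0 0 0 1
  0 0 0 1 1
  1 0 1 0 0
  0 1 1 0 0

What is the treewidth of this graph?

A width-2 tree decomposition is:
Bags: B1 = {a, c, d}  B2 = {a, c, e}  B3 = {a, b, e}
Tree: B1–B2, B2–B3
Each bag holds 3 vertices, so the decomposition has width 2, which upper-bounds the treewidth. The edges a–d–c–e–b–a form a cycle, so G is not a tree and its treewidth is at least 2. Combining the bounds, tw(G) = 2.

2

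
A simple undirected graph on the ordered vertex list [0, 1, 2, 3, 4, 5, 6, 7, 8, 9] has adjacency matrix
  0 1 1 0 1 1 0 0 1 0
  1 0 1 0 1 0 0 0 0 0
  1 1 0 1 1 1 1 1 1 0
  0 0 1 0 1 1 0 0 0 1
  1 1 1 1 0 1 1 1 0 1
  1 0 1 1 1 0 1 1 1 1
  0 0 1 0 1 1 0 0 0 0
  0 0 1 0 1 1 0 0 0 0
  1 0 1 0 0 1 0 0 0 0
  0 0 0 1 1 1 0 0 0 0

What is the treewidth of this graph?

A width-3 tree decomposition is:
Bags: B1 = {2, 4, 5, 7}  B2 = {0, 2, 4, 5}  B3 = {0, 2, 5, 8}  B4 = {2, 3, 4, 5}  B5 = {2, 4, 5, 6}  B6 = {0, 1, 2, 4}  B7 = {3, 4, 5, 9}
Tree: B1–B2, B2–B3, B1–B4, B4–B5, B2–B6, B4–B7
Every bag has size at most 4, so the width is 4 − 1 = 3 and tw(G) ≤ 3. For the lower bound, the 4 vertices {3, 4, 5, 9} are pairwise adjacent, and any tree decomposition puts a clique entirely inside one bag — forcing width ≥ 3. Therefore the treewidth is 3.

3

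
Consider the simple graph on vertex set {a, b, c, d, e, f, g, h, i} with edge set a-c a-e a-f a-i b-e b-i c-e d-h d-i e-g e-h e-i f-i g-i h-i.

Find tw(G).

A width-2 tree decomposition is:
Bags: B1 = {a, e, i}  B2 = {a, c, e}  B3 = {e, h, i}  B4 = {a, f, i}  B5 = {e, g, i}  B6 = {b, e, i}  B7 = {d, h, i}
Tree: B1–B2, B1–B3, B1–B4, B1–B5, B1–B6, B3–B7
Every bag has size at most 3, so the width is 3 − 1 = 2 and tw(G) ≤ 2. Conversely, {a, c, e} is a clique of size 3, and the vertices of any clique must share a bag in every tree decomposition; so some bag has ≥ 3 vertices and tw(G) ≥ 2. Hence tw(G) = 2 exactly.

2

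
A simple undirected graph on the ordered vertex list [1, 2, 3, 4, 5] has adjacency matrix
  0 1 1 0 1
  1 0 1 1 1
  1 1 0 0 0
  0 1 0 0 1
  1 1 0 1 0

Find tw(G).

2

A width-2 tree decomposition is:
Bags: B1 = {1, 2, 5}  B2 = {2, 4, 5}  B3 = {1, 2, 3}
Tree: B1–B2, B1–B3
Each bag holds 3 vertices, so the decomposition has width 2, which upper-bounds the treewidth. Conversely, {1, 2, 3} is a clique of size 3, and the vertices of any clique must share a bag in every tree decomposition; so some bag has ≥ 3 vertices and tw(G) ≥ 2. Hence tw(G) = 2 exactly.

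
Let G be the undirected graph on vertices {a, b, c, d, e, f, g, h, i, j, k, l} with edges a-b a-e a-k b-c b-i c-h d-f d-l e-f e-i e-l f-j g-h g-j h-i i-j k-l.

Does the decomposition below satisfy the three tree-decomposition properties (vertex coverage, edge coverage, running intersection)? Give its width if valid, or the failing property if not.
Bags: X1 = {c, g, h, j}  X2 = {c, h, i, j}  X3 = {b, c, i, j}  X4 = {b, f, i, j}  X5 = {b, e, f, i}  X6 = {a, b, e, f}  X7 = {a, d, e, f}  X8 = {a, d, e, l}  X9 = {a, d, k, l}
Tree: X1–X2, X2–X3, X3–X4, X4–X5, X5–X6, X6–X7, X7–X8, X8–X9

Yes; width 3.

Vertex coverage: the bags together contain {a, b, c, d, e, f, g, h, i, j, k, l}, the full vertex set. Edge coverage: each edge of G has both endpoints in at least one bag. Running intersection: for every vertex, the bags containing it form a connected subtree. All three properties hold, so this is a valid tree decomposition of width max|bag| − 1 = 3, and hence tw(G) ≤ 3.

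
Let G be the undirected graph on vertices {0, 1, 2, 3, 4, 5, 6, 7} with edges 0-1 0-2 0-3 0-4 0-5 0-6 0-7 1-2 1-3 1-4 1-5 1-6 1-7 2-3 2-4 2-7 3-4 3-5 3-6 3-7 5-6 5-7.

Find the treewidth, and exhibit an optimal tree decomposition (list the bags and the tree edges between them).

Treewidth 4.
One optimal decomposition is:
Bags: B1 = {0, 1, 3, 5, 6}  B2 = {0, 1, 3, 5, 7}  B3 = {0, 1, 2, 3, 7}  B4 = {0, 1, 2, 3, 4}
Tree: B1–B2, B2–B3, B3–B4

Every bag has size at most 5, so the width is 5 − 1 = 4 and tw(G) ≤ 4. Conversely, {0, 1, 2, 3, 4} is a clique of size 5, and the vertices of any clique must share a bag in every tree decomposition; so some bag has ≥ 5 vertices and tw(G) ≥ 4. The upper and lower bounds meet at 4, so that is the treewidth.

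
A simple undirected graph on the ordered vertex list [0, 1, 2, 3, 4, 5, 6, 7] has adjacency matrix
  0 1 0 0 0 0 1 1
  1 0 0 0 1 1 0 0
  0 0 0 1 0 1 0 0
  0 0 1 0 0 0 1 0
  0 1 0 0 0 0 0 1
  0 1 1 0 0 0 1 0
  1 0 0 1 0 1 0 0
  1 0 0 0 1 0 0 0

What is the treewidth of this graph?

A width-2 tree decomposition is:
Bags: B1 = {2, 3, 5}  B2 = {3, 5, 6}  B3 = {1, 5, 6}  B4 = {0, 1, 6}  B5 = {0, 1, 4}  B6 = {0, 4, 7}
Tree: B1–B2, B2–B3, B3–B4, B4–B5, B5–B6
Every bag has size at most 3, so the width is 3 − 1 = 2 and tw(G) ≤ 2. For the lower bound, G contains the cycle 2–3–6–5–2, so G is not a forest; only forests have treewidth ≤ 1, hence tw(G) ≥ 2. Hence tw(G) = 2 exactly.

2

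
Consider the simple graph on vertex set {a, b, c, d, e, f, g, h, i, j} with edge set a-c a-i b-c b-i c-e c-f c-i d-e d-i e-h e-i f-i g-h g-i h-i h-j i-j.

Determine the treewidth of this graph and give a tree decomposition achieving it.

Treewidth 2.
Bags: B1 = {a, c, i}  B2 = {c, e, i}  B3 = {e, h, i}  B4 = {d, e, i}  B5 = {h, i, j}  B6 = {c, f, i}  B7 = {b, c, i}  B8 = {g, h, i}
Tree: B1–B2, B2–B3, B2–B4, B3–B5, B1–B6, B1–B7, B3–B8

The largest bag has 3 vertices, giving width 2; this decomposition certifies tw(G) ≤ 2. For the lower bound, the 3 vertices {d, e, i} are pairwise adjacent, and any tree decomposition puts a clique entirely inside one bag — forcing width ≥ 2. Therefore the treewidth is 2.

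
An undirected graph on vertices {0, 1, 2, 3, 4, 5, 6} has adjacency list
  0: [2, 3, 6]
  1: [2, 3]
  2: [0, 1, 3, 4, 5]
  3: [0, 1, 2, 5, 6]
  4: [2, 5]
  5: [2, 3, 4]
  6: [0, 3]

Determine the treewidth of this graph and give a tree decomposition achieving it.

Treewidth 2.
One such decomposition:
Bags: B1 = {2, 3, 5}  B2 = {0, 2, 3}  B3 = {0, 3, 6}  B4 = {2, 4, 5}  B5 = {1, 2, 3}
Tree: B1–B2, B2–B3, B1–B4, B1–B5

Every bag has size at most 3, so the width is 3 − 1 = 2 and tw(G) ≤ 2. For the lower bound, the 3 vertices {0, 2, 3} are pairwise adjacent, and any tree decomposition puts a clique entirely inside one bag — forcing width ≥ 2. The upper and lower bounds meet at 2, so that is the treewidth.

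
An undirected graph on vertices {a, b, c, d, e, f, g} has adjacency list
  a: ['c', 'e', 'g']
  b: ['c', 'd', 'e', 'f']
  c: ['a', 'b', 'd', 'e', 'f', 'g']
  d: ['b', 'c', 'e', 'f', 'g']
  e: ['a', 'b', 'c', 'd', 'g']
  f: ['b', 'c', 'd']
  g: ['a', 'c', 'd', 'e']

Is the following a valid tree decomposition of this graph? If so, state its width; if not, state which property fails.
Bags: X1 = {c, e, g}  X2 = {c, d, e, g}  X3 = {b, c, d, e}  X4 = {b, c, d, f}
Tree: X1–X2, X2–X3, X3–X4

No — vertex a appears in no bag.

A tree decomposition must satisfy three properties: every vertex lies in some bag; for every edge, both endpoints lie together in some bag; and for every vertex, the bags containing it form a connected subtree. Here vertex a appears in no bag, so the decomposition is invalid.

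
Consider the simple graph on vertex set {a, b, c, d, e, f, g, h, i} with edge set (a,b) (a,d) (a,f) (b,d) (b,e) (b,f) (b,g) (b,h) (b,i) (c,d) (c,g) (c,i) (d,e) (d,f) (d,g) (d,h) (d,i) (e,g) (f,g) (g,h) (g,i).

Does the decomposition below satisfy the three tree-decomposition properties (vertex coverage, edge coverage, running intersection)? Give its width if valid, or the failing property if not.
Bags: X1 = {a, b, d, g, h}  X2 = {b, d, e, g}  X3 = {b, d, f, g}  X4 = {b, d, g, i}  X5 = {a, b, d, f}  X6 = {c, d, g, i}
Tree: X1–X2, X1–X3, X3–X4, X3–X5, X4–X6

No — bags containing vertex a are not connected in the tree.

A tree decomposition must satisfy three properties: every vertex lies in some bag; for every edge, both endpoints lie together in some bag; and for every vertex, the bags containing it form a connected subtree. Here bags containing vertex a are not connected in the tree, so the decomposition is invalid.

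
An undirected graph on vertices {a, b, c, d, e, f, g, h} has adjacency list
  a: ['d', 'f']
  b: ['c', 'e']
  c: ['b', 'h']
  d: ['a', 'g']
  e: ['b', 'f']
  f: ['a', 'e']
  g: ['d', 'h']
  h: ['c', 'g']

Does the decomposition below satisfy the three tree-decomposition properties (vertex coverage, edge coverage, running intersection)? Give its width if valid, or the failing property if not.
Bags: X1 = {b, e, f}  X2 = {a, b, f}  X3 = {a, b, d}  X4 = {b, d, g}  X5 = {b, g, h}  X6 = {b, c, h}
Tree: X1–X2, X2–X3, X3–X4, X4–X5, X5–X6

Checking the three conditions: (i) the bags cover all of {a, b, c, d, e, f, g, h}; (ii) for each edge, some bag contains both endpoints; (iii) the bags containing any fixed vertex form a subtree. All hold, so the decomposition is valid with width 3 − 1 = 2.

Yes; width 2.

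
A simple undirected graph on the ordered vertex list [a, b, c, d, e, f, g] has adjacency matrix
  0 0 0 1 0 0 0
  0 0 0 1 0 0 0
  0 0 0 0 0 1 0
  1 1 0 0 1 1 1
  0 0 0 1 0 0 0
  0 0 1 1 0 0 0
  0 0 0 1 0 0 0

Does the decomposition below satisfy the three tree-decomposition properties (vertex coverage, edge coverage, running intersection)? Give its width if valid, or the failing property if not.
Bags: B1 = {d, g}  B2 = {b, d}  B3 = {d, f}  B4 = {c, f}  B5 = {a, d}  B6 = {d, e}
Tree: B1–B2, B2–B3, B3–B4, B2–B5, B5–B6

Yes; width 1.

Vertex coverage: the bags together contain {a, b, c, d, e, f, g}, the full vertex set. Edge coverage: each edge of G has both endpoints in at least one bag. Running intersection: for every vertex, the bags containing it form a connected subtree. All three properties hold, so this is a valid tree decomposition of width max|bag| − 1 = 1, and hence tw(G) ≤ 1.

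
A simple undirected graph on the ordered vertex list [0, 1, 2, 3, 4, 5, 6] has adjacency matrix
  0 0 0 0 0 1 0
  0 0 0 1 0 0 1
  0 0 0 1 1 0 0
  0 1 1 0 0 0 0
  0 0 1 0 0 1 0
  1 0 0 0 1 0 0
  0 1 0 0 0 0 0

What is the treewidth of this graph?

1

A width-1 tree decomposition is:
Bags: B1 = {1, 6}  B2 = {1, 3}  B3 = {2, 3}  B4 = {2, 4}  B5 = {4, 5}  B6 = {0, 5}
Tree: B1–B2, B2–B3, B3–B4, B4–B5, B5–B6
Each bag holds 2 vertices, so the decomposition has width 1, which upper-bounds the treewidth. Any graph with an edge has treewidth ≥ 1, and G has the edge 6–1. Combining the bounds, tw(G) = 1.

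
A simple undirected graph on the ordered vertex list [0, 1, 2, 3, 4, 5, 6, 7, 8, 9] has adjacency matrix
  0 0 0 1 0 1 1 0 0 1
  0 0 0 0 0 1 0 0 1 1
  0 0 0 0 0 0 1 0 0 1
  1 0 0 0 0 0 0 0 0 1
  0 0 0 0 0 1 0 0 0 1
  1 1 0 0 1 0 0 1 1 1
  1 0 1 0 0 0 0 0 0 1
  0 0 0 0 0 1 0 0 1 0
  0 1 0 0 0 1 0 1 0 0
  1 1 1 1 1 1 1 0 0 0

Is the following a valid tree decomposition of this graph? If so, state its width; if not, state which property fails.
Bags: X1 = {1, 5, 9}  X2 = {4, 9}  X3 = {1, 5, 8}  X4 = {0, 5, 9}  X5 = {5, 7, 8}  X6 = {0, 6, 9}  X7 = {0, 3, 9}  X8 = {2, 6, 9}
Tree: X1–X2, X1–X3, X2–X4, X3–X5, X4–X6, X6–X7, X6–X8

No — edge (5,4) lies in no bag.

A tree decomposition must satisfy three properties: every vertex lies in some bag; for every edge, both endpoints lie together in some bag; and for every vertex, the bags containing it form a connected subtree. Here edge (5,4) lies in no bag, so the decomposition is invalid.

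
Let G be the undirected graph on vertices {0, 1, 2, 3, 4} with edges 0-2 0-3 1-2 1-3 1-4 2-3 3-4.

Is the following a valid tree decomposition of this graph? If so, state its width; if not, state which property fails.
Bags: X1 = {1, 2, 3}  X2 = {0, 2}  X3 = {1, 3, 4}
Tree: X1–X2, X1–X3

No — edge (3,0) lies in no bag.

A tree decomposition must satisfy three properties: every vertex lies in some bag; for every edge, both endpoints lie together in some bag; and for every vertex, the bags containing it form a connected subtree. Here edge (3,0) lies in no bag, so the decomposition is invalid.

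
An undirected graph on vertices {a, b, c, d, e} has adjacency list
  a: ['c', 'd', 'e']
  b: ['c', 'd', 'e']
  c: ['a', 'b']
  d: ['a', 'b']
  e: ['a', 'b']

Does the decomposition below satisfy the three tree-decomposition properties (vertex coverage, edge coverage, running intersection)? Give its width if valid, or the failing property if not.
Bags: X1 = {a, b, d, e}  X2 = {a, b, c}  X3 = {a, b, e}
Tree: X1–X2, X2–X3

A tree decomposition must satisfy three properties: every vertex lies in some bag; for every edge, both endpoints lie together in some bag; and for every vertex, the bags containing it form a connected subtree. Here bags containing vertex e are not connected in the tree, so the decomposition is invalid.

No — bags containing vertex e are not connected in the tree.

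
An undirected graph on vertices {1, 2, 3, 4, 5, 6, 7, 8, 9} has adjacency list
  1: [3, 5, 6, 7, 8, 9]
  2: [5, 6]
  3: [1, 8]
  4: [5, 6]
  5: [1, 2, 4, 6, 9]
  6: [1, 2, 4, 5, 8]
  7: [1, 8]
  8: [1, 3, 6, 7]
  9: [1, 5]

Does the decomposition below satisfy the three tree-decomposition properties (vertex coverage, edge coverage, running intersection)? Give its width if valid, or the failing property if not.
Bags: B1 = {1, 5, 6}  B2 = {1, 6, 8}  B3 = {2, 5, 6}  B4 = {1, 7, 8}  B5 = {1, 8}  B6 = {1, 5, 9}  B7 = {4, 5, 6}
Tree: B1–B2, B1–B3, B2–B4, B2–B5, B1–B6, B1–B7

A tree decomposition must satisfy three properties: every vertex lies in some bag; for every edge, both endpoints lie together in some bag; and for every vertex, the bags containing it form a connected subtree. Here vertex 3 appears in no bag, so the decomposition is invalid.

No — vertex 3 appears in no bag.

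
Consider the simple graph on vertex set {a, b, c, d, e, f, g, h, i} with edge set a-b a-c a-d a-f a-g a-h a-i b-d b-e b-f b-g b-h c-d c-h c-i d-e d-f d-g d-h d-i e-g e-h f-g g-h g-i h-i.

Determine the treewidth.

4

A width-4 tree decomposition is:
Bags: B1 = {b, d, e, g, h}  B2 = {a, b, d, g, h}  B3 = {a, d, g, h, i}  B4 = {a, c, d, h, i}  B5 = {a, b, d, f, g}
Tree: B1–B2, B2–B3, B3–B4, B2–B5
Each bag holds 5 vertices, so the decomposition has width 4, which upper-bounds the treewidth. On the other hand G contains the 5-clique {b, d, e, g, h}. A clique must lie in a single bag of any decomposition, so no decomposition can have width below 4. Hence tw(G) = 4 exactly.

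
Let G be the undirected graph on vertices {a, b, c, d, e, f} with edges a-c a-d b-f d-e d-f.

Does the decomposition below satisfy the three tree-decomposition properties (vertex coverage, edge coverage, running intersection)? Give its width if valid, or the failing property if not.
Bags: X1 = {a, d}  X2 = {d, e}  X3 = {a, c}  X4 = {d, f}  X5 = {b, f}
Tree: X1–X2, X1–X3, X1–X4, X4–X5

Checking the three conditions: (i) the bags cover all of {a, b, c, d, e, f}; (ii) for each edge, some bag contains both endpoints; (iii) the bags containing any fixed vertex form a subtree. All hold, so the decomposition is valid with width 2 − 1 = 1.

Yes; width 1.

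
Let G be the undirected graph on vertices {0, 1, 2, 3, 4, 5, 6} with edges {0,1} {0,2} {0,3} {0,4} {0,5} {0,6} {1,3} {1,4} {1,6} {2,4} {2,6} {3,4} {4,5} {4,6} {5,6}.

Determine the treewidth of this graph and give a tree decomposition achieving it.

Each bag holds 4 vertices, so the decomposition has width 3, which upper-bounds the treewidth. On the other hand G contains the 4-clique {0, 1, 3, 4}. A clique must lie in a single bag of any decomposition, so no decomposition can have width below 3. Therefore the treewidth is 3.

Treewidth 3.
One optimal decomposition is:
Bags: B1 = {0, 1, 4, 6}  B2 = {0, 4, 5, 6}  B3 = {0, 1, 3, 4}  B4 = {0, 2, 4, 6}
Tree: B1–B2, B1–B3, B1–B4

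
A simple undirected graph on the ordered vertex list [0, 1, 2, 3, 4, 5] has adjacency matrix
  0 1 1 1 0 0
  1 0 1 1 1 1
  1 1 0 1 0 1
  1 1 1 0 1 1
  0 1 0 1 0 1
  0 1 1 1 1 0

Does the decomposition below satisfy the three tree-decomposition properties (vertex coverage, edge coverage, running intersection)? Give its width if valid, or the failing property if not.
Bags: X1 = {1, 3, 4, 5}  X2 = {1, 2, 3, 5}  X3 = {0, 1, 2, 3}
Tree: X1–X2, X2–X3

Yes; width 3.

Every vertex of G appears in some bag (union = {0, 1, 2, 3, 4, 5}); every edge is covered by a bag; and for each vertex v the set of bags containing v is connected in the bag tree. The decomposition is therefore valid. The largest bag has 4 vertices, so the width is 3.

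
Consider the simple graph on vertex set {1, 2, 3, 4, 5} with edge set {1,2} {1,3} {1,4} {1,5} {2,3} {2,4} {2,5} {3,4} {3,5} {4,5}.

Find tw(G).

A width-4 tree decomposition is:
Bags: B1 = {1, 2, 3, 4, 5}
Tree: (single bag)
With just one bag of size 5, the width is 5 − 1 = 4, so tw(G) ≤ 4. For the lower bound, the 5 vertices {1, 2, 3, 4, 5} are pairwise adjacent, and any tree decomposition puts a clique entirely inside one bag — forcing width ≥ 4. Hence tw(G) = 4 exactly.

4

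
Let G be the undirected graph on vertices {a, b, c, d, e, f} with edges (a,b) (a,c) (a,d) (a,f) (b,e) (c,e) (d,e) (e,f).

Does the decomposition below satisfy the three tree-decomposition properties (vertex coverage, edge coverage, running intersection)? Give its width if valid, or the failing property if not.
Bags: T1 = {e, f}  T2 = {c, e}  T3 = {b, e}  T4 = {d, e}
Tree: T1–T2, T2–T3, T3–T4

No — vertex a appears in no bag.

A tree decomposition must satisfy three properties: every vertex lies in some bag; for every edge, both endpoints lie together in some bag; and for every vertex, the bags containing it form a connected subtree. Here vertex a appears in no bag, so the decomposition is invalid.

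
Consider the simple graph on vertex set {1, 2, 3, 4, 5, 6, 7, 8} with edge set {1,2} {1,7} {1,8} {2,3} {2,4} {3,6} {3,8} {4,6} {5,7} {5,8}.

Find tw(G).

2

A width-2 tree decomposition is:
Bags: B1 = {2, 4, 6}  B2 = {2, 3, 6}  B3 = {1, 2, 3}  B4 = {1, 3, 8}  B5 = {1, 7, 8}  B6 = {5, 7, 8}
Tree: B1–B2, B2–B3, B3–B4, B4–B5, B5–B6
Each bag holds 3 vertices, so the decomposition has width 2, which upper-bounds the treewidth. For the lower bound, G contains the cycle 4–6–3–2–4, so G is not a forest; only forests have treewidth ≤ 1, hence tw(G) ≥ 2. Therefore the treewidth is 2.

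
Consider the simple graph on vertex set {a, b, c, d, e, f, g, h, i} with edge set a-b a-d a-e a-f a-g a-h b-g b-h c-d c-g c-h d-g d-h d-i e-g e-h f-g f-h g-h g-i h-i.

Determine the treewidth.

A width-3 tree decomposition is:
Bags: B1 = {a, b, g, h}  B2 = {a, e, g, h}  B3 = {a, d, g, h}  B4 = {c, d, g, h}  B5 = {a, f, g, h}  B6 = {d, g, h, i}
Tree: B1–B2, B1–B3, B3–B4, B1–B5, B4–B6
Each bag holds 4 vertices, so the decomposition has width 3, which upper-bounds the treewidth. Conversely, {c, d, g, h} is a clique of size 4, and the vertices of any clique must share a bag in every tree decomposition; so some bag has ≥ 4 vertices and tw(G) ≥ 3. Combining the bounds, tw(G) = 3.

3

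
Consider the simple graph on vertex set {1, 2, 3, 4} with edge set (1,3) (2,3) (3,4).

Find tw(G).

1

A width-1 tree decomposition is:
Bags: B1 = {3, 4}  B2 = {1, 3}  B3 = {2, 3}
Tree: B1–B2, B1–B3
The largest bag has 2 vertices, giving width 1; this decomposition certifies tw(G) ≤ 1. G has an edge, so its treewidth is at least 1. Combining the bounds, tw(G) = 1.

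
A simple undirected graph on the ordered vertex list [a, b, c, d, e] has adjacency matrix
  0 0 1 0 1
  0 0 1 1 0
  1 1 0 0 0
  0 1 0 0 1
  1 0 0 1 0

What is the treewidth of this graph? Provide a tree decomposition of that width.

Treewidth 2.
One optimal decomposition is:
Bags: B1 = {b, d, e}  B2 = {b, c, e}  B3 = {a, c, e}
Tree: B1–B2, B2–B3

Each bag holds 3 vertices, so the decomposition has width 2, which upper-bounds the treewidth. The edges e–d–b–c–a–e form a cycle, so G is not a tree and its treewidth is at least 2. Combining the bounds, tw(G) = 2.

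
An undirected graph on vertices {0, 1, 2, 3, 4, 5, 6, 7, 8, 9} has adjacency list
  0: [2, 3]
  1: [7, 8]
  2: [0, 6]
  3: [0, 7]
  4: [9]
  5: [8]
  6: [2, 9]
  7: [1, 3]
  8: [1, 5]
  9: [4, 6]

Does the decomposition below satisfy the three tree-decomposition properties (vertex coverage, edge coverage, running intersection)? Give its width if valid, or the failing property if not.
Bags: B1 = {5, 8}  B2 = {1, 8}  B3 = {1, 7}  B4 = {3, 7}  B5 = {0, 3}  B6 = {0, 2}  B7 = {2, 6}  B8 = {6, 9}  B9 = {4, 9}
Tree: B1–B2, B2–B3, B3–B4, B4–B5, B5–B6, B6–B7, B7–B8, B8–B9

Every vertex of G appears in some bag (union = {0, 1, 2, 3, 4, 5, 6, 7, 8, 9}); every edge is covered by a bag; and for each vertex v the set of bags containing v is connected in the bag tree. The decomposition is therefore valid. The largest bag has 2 vertices, so the width is 1.

Yes; width 1.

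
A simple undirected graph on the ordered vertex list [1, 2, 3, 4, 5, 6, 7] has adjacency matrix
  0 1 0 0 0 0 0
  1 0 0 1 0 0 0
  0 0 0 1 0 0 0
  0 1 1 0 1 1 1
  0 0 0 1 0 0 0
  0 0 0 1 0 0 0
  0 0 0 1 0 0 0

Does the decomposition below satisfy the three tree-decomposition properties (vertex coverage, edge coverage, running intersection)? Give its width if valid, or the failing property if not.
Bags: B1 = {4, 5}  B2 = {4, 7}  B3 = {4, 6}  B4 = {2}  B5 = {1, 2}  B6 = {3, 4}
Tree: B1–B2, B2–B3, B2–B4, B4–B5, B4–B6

A tree decomposition must satisfy three properties: every vertex lies in some bag; for every edge, both endpoints lie together in some bag; and for every vertex, the bags containing it form a connected subtree. Here edge (4,2) lies in no bag, so the decomposition is invalid.

No — edge (4,2) lies in no bag.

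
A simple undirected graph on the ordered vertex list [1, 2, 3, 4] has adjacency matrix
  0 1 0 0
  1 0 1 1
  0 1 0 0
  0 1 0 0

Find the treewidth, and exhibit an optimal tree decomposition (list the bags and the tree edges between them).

Each bag holds 2 vertices, so the decomposition has width 1, which upper-bounds the treewidth. Any graph with an edge has treewidth ≥ 1, and G has the edge 3–2. Therefore the treewidth is 1.

Treewidth 1.
Bags: B1 = {2, 3}  B2 = {2, 4}  B3 = {1, 2}
Tree: B1–B2, B1–B3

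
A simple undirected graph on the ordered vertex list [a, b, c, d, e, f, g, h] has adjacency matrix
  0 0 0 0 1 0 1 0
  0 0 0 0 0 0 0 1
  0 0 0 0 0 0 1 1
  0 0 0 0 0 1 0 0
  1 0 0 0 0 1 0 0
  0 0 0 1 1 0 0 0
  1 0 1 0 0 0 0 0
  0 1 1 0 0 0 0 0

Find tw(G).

1

A width-1 tree decomposition is:
Bags: B1 = {d, f}  B2 = {e, f}  B3 = {a, e}  B4 = {a, g}  B5 = {c, g}  B6 = {c, h}  B7 = {b, h}
Tree: B1–B2, B2–B3, B3–B4, B4–B5, B5–B6, B6–B7
Each bag holds 2 vertices, so the decomposition has width 1, which upper-bounds the treewidth. G has an edge, so its treewidth is at least 1. The upper and lower bounds meet at 1, so that is the treewidth.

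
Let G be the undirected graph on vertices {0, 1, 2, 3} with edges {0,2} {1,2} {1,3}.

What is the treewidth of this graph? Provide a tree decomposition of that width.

Treewidth 1.
One optimal decomposition is:
Bags: B1 = {1, 3}  B2 = {1, 2}  B3 = {0, 2}
Tree: B1–B2, B2–B3

Every bag has size at most 2, so the width is 2 − 1 = 1 and tw(G) ≤ 1. Any graph with an edge has treewidth ≥ 1, and G has the edge 3–1. The upper and lower bounds meet at 1, so that is the treewidth.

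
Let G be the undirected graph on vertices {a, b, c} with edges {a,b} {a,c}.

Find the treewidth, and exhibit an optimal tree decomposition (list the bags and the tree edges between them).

Every bag has size at most 2, so the width is 2 − 1 = 1 and tw(G) ≤ 1. Since G has at least one edge (e.g. a–c), it is not an edgeless graph, so tw(G) ≥ 1. Therefore the treewidth is 1.

Treewidth 1.
Bags: B1 = {a, c}  B2 = {a, b}
Tree: B1–B2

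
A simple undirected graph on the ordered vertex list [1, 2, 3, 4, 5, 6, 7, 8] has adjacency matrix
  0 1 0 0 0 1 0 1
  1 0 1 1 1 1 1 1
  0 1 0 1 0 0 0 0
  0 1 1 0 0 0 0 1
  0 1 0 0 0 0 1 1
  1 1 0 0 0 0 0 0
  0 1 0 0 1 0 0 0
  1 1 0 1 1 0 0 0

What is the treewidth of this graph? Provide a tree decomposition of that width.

Treewidth 2.
Bags: B1 = {1, 2, 8}  B2 = {1, 2, 6}  B3 = {2, 4, 8}  B4 = {2, 5, 8}  B5 = {2, 3, 4}  B6 = {2, 5, 7}
Tree: B1–B2, B1–B3, B3–B4, B3–B5, B4–B6

Each bag holds 3 vertices, so the decomposition has width 2, which upper-bounds the treewidth. Conversely, {1, 2, 8} is a clique of size 3, and the vertices of any clique must share a bag in every tree decomposition; so some bag has ≥ 3 vertices and tw(G) ≥ 2. The upper and lower bounds meet at 2, so that is the treewidth.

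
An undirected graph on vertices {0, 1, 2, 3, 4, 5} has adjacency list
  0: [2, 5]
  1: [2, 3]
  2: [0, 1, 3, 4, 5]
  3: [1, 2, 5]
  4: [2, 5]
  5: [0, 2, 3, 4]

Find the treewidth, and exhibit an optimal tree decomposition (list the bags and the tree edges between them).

Each bag holds 3 vertices, so the decomposition has width 2, which upper-bounds the treewidth. Conversely, {1, 2, 3} is a clique of size 3, and the vertices of any clique must share a bag in every tree decomposition; so some bag has ≥ 3 vertices and tw(G) ≥ 2. Therefore the treewidth is 2.

Treewidth 2.
One optimal decomposition is:
Bags: B1 = {0, 2, 5}  B2 = {2, 3, 5}  B3 = {2, 4, 5}  B4 = {1, 2, 3}
Tree: B1–B2, B2–B3, B2–B4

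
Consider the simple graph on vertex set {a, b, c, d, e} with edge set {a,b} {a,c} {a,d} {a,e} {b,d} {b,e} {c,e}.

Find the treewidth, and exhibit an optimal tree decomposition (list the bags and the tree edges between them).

Treewidth 2.
Bags: B1 = {a, c, e}  B2 = {a, b, e}  B3 = {a, b, d}
Tree: B1–B2, B2–B3

The largest bag has 3 vertices, giving width 2; this decomposition certifies tw(G) ≤ 2. On the other hand G contains the 3-clique {a, b, d}. A clique must lie in a single bag of any decomposition, so no decomposition can have width below 2. Combining the bounds, tw(G) = 2.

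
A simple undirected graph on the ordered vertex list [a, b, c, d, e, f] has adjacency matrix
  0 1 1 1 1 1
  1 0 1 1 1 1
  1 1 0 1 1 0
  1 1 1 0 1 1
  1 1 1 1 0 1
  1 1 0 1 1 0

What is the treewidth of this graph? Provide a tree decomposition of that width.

Treewidth 4.
One such decomposition:
Bags: B1 = {a, b, c, d, e}  B2 = {a, b, d, e, f}
Tree: B1–B2

Every bag has size at most 5, so the width is 5 − 1 = 4 and tw(G) ≤ 4. For the lower bound, the 5 vertices {a, b, c, d, e} are pairwise adjacent, and any tree decomposition puts a clique entirely inside one bag — forcing width ≥ 4. Combining the bounds, tw(G) = 4.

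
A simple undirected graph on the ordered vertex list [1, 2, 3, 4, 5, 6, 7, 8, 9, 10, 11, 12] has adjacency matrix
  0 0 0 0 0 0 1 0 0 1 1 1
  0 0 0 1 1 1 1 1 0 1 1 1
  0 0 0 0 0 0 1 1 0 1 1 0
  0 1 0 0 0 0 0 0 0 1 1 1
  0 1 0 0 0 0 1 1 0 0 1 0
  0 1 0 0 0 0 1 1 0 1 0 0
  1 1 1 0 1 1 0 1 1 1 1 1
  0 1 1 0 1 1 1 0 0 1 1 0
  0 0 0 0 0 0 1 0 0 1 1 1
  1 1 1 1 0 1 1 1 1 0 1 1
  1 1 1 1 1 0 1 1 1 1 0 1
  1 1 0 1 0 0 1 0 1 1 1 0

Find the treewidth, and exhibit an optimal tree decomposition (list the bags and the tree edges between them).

Treewidth 4.
Bags: B1 = {2, 7, 8, 10, 11}  B2 = {2, 7, 10, 11, 12}  B3 = {2, 5, 7, 8, 11}  B4 = {2, 6, 7, 8, 10}  B5 = {1, 7, 10, 11, 12}  B6 = {2, 4, 10, 11, 12}  B7 = {7, 9, 10, 11, 12}  B8 = {3, 7, 8, 10, 11}
Tree: B1–B2, B1–B3, B1–B4, B2–B5, B2–B6, B2–B7, B1–B8

Every bag has size at most 5, so the width is 5 − 1 = 4 and tw(G) ≤ 4. On the other hand G contains the 5-clique {2, 4, 10, 11, 12}. A clique must lie in a single bag of any decomposition, so no decomposition can have width below 4. Therefore the treewidth is 4.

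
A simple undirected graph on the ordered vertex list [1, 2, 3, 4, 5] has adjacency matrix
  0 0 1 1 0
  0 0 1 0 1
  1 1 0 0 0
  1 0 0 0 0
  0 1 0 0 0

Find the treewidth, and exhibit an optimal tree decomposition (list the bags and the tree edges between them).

Treewidth 1.
Bags: B1 = {2, 5}  B2 = {2, 3}  B3 = {1, 3}  B4 = {1, 4}
Tree: B1–B2, B2–B3, B3–B4

The largest bag has 2 vertices, giving width 1; this decomposition certifies tw(G) ≤ 1. Any graph with an edge has treewidth ≥ 1, and G has the edge 5–2. Therefore the treewidth is 1.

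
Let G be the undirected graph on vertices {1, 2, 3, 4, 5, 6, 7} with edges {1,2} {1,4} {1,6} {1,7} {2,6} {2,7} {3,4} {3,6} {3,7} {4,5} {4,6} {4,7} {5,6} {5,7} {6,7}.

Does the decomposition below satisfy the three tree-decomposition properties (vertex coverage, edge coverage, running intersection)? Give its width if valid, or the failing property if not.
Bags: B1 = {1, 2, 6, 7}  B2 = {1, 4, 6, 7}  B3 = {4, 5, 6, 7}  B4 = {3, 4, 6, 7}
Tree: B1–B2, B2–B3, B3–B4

Checking the three conditions: (i) the bags cover all of {1, 2, 3, 4, 5, 6, 7}; (ii) for each edge, some bag contains both endpoints; (iii) the bags containing any fixed vertex form a subtree. All hold, so the decomposition is valid with width 4 − 1 = 3.

Yes; width 3.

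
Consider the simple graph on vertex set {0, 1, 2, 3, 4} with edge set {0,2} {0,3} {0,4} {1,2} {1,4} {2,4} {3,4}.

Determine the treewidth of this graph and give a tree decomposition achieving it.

Treewidth 2.
Bags: B1 = {0, 3, 4}  B2 = {0, 2, 4}  B3 = {1, 2, 4}
Tree: B1–B2, B2–B3

Every bag has size at most 3, so the width is 3 − 1 = 2 and tw(G) ≤ 2. On the other hand G contains the 3-clique {0, 2, 4}. A clique must lie in a single bag of any decomposition, so no decomposition can have width below 2. Hence tw(G) = 2 exactly.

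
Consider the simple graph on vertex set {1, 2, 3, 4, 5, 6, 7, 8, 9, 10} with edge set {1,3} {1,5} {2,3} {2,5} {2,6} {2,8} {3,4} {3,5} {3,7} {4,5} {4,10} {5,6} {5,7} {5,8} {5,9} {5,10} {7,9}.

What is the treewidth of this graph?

2

A width-2 tree decomposition is:
Bags: B1 = {3, 5, 7}  B2 = {2, 3, 5}  B3 = {3, 4, 5}  B4 = {2, 5, 8}  B5 = {1, 3, 5}  B6 = {2, 5, 6}  B7 = {4, 5, 10}  B8 = {5, 7, 9}
Tree: B1–B2, B1–B3, B2–B4, B1–B5, B2–B6, B3–B7, B1–B8
The largest bag has 3 vertices, giving width 2; this decomposition certifies tw(G) ≤ 2. On the other hand G contains the 3-clique {1, 3, 5}. A clique must lie in a single bag of any decomposition, so no decomposition can have width below 2. Therefore the treewidth is 2.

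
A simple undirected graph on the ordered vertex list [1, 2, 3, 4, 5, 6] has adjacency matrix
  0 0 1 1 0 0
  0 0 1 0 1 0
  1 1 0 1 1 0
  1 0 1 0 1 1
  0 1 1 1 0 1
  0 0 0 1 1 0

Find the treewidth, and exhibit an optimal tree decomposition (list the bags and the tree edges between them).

The largest bag has 3 vertices, giving width 2; this decomposition certifies tw(G) ≤ 2. Conversely, {2, 3, 5} is a clique of size 3, and the vertices of any clique must share a bag in every tree decomposition; so some bag has ≥ 3 vertices and tw(G) ≥ 2. Combining the bounds, tw(G) = 2.

Treewidth 2.
One such decomposition:
Bags: B1 = {4, 5, 6}  B2 = {3, 4, 5}  B3 = {1, 3, 4}  B4 = {2, 3, 5}
Tree: B1–B2, B2–B3, B2–B4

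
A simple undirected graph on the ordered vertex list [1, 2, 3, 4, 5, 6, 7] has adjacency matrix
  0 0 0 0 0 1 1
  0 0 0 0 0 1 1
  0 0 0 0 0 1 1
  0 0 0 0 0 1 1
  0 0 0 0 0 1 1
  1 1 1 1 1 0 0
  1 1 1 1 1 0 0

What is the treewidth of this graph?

A width-2 tree decomposition is:
Bags: B1 = {4, 6, 7}  B2 = {1, 6, 7}  B3 = {3, 6, 7}  B4 = {2, 6, 7}  B5 = {5, 6, 7}
Tree: B1–B2, B2–B3, B3–B4, B4–B5
Each bag holds 3 vertices, so the decomposition has width 2, which upper-bounds the treewidth. For the lower bound, G contains the cycle 7–4–6–1–7, so G is not a forest; only forests have treewidth ≤ 1, hence tw(G) ≥ 2. Combining the bounds, tw(G) = 2.

2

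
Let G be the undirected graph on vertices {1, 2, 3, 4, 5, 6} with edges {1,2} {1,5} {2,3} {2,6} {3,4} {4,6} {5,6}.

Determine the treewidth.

2

A width-2 tree decomposition is:
Bags: B1 = {3, 4, 6}  B2 = {2, 3, 6}  B3 = {2, 5, 6}  B4 = {1, 2, 5}
Tree: B1–B2, B2–B3, B3–B4
Every bag has size at most 3, so the width is 3 − 1 = 2 and tw(G) ≤ 2. Since 4–3–2–6–4 is a cycle in G, G is not acyclic. Forests are exactly the graphs of treewidth ≤ 1, so tw(G) ≥ 2. Therefore the treewidth is 2.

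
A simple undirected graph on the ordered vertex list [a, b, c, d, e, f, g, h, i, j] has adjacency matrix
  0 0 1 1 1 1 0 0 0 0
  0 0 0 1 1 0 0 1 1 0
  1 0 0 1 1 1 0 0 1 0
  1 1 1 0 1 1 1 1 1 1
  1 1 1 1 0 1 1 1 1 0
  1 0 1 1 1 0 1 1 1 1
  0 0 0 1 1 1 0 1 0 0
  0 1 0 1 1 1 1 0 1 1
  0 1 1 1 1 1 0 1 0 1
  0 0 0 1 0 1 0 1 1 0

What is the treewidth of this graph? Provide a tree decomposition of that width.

Each bag holds 5 vertices, so the decomposition has width 4, which upper-bounds the treewidth. On the other hand G contains the 5-clique {d, f, h, i, j}. A clique must lie in a single bag of any decomposition, so no decomposition can have width below 4. Therefore the treewidth is 4.

Treewidth 4.
One such decomposition:
Bags: B1 = {d, f, h, i, j}  B2 = {d, e, f, h, i}  B3 = {d, e, f, g, h}  B4 = {c, d, e, f, i}  B5 = {b, d, e, h, i}  B6 = {a, c, d, e, f}
Tree: B1–B2, B2–B3, B2–B4, B2–B5, B4–B6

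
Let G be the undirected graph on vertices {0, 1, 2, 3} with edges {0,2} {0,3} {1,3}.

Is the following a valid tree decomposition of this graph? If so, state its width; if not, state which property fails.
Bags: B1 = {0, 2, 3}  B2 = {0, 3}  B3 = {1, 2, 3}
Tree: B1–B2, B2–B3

A tree decomposition must satisfy three properties: every vertex lies in some bag; for every edge, both endpoints lie together in some bag; and for every vertex, the bags containing it form a connected subtree. Here bags containing vertex 2 are not connected in the tree, so the decomposition is invalid.

No — bags containing vertex 2 are not connected in the tree.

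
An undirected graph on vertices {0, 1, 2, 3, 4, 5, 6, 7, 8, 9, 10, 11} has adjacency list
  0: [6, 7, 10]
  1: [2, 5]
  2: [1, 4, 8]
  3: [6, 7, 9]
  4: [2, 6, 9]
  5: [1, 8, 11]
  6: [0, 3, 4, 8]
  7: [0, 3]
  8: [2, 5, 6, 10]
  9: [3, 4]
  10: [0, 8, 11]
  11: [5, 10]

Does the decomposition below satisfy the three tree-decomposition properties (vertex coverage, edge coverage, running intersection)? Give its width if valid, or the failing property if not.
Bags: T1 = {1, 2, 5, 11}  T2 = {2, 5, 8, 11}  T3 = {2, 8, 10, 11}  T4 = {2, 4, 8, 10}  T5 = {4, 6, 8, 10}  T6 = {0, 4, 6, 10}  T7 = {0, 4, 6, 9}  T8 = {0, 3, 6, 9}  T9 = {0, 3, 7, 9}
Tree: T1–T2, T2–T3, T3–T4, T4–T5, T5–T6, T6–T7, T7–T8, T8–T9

Yes; width 3.

Checking the three conditions: (i) the bags cover all of {0, 1, 2, 3, 4, 5, 6, 7, 8, 9, 10, 11}; (ii) for each edge, some bag contains both endpoints; (iii) the bags containing any fixed vertex form a subtree. All hold, so the decomposition is valid with width 4 − 1 = 3.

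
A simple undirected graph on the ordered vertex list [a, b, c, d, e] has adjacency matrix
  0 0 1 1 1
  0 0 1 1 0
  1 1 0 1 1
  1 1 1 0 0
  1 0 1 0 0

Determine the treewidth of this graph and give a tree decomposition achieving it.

Every bag has size at most 3, so the width is 3 − 1 = 2 and tw(G) ≤ 2. On the other hand G contains the 3-clique {a, c, d}. A clique must lie in a single bag of any decomposition, so no decomposition can have width below 2. The upper and lower bounds meet at 2, so that is the treewidth.

Treewidth 2.
One such decomposition:
Bags: B1 = {a, c, d}  B2 = {b, c, d}  B3 = {a, c, e}
Tree: B1–B2, B1–B3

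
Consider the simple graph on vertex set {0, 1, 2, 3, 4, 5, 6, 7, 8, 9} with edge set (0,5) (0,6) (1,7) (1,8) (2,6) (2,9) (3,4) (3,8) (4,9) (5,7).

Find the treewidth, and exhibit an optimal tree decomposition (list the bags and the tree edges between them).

The largest bag has 3 vertices, giving width 2; this decomposition certifies tw(G) ≤ 2. The edges 0–6–2–9–4–3–8–1–7–5–0 form a cycle, so G is not a tree and its treewidth is at least 2. Hence tw(G) = 2 exactly.

Treewidth 2.
Bags: B1 = {0, 2, 6}  B2 = {0, 2, 9}  B3 = {0, 4, 9}  B4 = {0, 3, 4}  B5 = {0, 3, 8}  B6 = {0, 1, 8}  B7 = {0, 1, 7}  B8 = {0, 5, 7}
Tree: B1–B2, B2–B3, B3–B4, B4–B5, B5–B6, B6–B7, B7–B8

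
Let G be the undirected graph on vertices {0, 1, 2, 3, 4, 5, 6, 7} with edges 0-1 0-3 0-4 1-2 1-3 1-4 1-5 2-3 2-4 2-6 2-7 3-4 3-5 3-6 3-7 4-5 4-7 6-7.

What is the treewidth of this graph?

A width-3 tree decomposition is:
Bags: B1 = {1, 2, 3, 4}  B2 = {1, 3, 4, 5}  B3 = {2, 3, 4, 7}  B4 = {2, 3, 6, 7}  B5 = {0, 1, 3, 4}
Tree: B1–B2, B1–B3, B3–B4, B2–B5
Each bag holds 4 vertices, so the decomposition has width 3, which upper-bounds the treewidth. Conversely, {0, 1, 3, 4} is a clique of size 4, and the vertices of any clique must share a bag in every tree decomposition; so some bag has ≥ 4 vertices and tw(G) ≥ 3. The upper and lower bounds meet at 3, so that is the treewidth.

3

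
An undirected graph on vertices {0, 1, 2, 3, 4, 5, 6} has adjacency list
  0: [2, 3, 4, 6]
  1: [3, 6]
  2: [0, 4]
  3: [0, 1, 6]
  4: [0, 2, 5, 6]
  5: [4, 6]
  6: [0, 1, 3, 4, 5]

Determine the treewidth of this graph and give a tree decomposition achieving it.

Treewidth 2.
One optimal decomposition is:
Bags: B1 = {0, 3, 6}  B2 = {0, 4, 6}  B3 = {1, 3, 6}  B4 = {4, 5, 6}  B5 = {0, 2, 4}
Tree: B1–B2, B1–B3, B2–B4, B2–B5

Every bag has size at most 3, so the width is 3 − 1 = 2 and tw(G) ≤ 2. On the other hand G contains the 3-clique {0, 2, 4}. A clique must lie in a single bag of any decomposition, so no decomposition can have width below 2. Therefore the treewidth is 2.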